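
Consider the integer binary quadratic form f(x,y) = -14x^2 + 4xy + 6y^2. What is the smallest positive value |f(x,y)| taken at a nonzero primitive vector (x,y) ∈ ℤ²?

descent: ρ → (6,8,-12)  [lands on river]
river: ρ → (-12,16,2)
river: ρ → (2,16,-12)
river: ρ → (-12,8,6)
river: ρ → (6,16,-4)
river: ρ → (-4,16,6)
closes: descent 1, river 6
min |a| on river = 2

2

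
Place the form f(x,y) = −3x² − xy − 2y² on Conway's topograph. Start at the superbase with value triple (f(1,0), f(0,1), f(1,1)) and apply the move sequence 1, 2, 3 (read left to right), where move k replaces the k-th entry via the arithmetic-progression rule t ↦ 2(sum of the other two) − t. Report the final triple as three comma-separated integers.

start (-3,-2,-6) = (f(1,0),f(0,1),f(1,1))
replace slot 1: 2·((-2)+(-6)) − (-3) = -13 → (-13,-2,-6)
replace slot 2: 2·((-13)+(-6)) − (-2) = -36 → (-13,-36,-6)
replace slot 3: 2·((-13)+(-36)) − (-6) = -92 → (-13,-36,-92)

-13,-36,-92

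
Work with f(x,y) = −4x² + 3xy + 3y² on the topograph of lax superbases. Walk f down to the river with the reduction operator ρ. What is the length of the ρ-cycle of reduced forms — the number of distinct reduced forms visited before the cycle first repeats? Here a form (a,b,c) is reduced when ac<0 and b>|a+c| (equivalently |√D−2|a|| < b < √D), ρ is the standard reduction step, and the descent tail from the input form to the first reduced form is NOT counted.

D = 57, ⌊√D⌋ = 7
river: ρ → (3,3,-4)
river: ρ → (-4,5,2)
river: ρ → (2,7,-1)
river: ρ → (-1,7,2)
river: ρ → (2,5,-4)
river: ρ → (-4,3,3)
ρ-cycle length = 6 (tail of 0 descent steps not counted)

6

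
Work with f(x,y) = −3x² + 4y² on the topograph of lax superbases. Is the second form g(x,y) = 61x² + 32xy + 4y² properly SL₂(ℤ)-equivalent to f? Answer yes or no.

D₁ = 48, D₂ = 48
river cycle of f (length 2): (-3, 6, 1), (1, 6, -3)
river cycle of g (length 2): (-3, 6, 1), (1, 6, -3)
cycles coincide ⇒ equivalent

yes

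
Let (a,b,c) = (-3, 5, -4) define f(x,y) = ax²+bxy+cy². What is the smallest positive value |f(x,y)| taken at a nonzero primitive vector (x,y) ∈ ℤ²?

translate: b→1 (≡-5 mod 6), so (3,-5,4)→(3,1,2)
flip: (3,1,2)→(2,-1,3)
reduced (well bottom): (2,-1,3) with a≤c, −a<b≤a
well minimum |f| = |-2| = 2 (negative-definite)

2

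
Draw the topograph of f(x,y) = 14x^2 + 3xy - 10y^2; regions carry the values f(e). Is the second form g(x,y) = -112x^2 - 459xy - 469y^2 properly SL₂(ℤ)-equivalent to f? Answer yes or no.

D₁ = 569, D₂ = 569
river cycle of f (length 42): (-10, 17, 7), (7, 11, -16), (-16, 21, 2), (2, 23, -5), (-5, 17, 14), (14, 11, -8), (-8, 21, 4), (4, 19, -13), (-13, 7, 10), (10, 13, -10), … (32 more)
river cycle of g (length 42): (1, 23, -10), (-10, 17, 7), (7, 11, -16), (-16, 21, 2), (2, 23, -5), (-5, 17, 14), (14, 11, -8), (-8, 21, 4), (4, 19, -13), (-13, 7, 10), … (32 more)
cycles coincide ⇒ equivalent

yes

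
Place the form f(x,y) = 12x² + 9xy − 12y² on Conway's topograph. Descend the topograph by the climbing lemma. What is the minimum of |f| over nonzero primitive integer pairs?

river: ρ → (-12,15,9)
river: ρ → (9,21,-6)
river: ρ → (-6,15,18)
river: ρ → (18,21,-3)
river: ρ → (-3,21,18)
river: ρ → (18,15,-6)
river: ρ → (-6,21,9)
river: ρ → (9,15,-12)
river: ρ → (-12,9,12)
river: ρ → (12,15,-9)
river: ρ → (-9,21,6)
river: ρ → (6,15,-18)
river: ρ → (-18,21,3)
river: ρ → (3,21,-18)
river: ρ → (-18,15,6)
river: ρ → (6,21,-9)
river: ρ → (-9,15,12)
river: ρ → (12,9,-12)
closes: descent 0, river 18
min |a| on river = 3

3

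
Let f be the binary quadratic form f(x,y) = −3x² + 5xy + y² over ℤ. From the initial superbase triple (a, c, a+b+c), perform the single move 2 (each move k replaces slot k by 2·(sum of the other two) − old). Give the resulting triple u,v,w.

start (-3,1,3) = (f(1,0),f(0,1),f(1,1))
replace slot 2: 2·((-3)+3) − 1 = -1 → (-3,-1,3)

-3,-1,3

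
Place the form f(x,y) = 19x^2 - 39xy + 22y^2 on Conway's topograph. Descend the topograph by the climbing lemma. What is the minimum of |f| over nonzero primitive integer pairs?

translate: b→-1 (≡-39 mod 38), so (19,-39,22)→(19,-1,2)
flip: (19,-1,2)→(2,1,19)
reduced (well bottom): (2,1,19) with a≤c, −a<b≤a
well minimum = a = 2

2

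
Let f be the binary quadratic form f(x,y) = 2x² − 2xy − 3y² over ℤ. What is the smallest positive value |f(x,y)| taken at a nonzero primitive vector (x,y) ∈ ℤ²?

descent: ρ → (-3,2,2)  [lands on river]
river: ρ → (2,2,-3)
river: ρ → (-3,4,1)
river: ρ → (1,4,-3)
closes: descent 1, river 4
min |a| on river = 1

1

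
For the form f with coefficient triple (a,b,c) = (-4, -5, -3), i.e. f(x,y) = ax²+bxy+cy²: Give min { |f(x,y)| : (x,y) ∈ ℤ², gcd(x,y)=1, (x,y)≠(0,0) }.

translate: b→-3 (≡5 mod 8), so (4,5,3)→(4,-3,2)
flip: (4,-3,2)→(2,3,4)
translate: b→-1 (≡3 mod 4), so (2,3,4)→(2,-1,3)
reduced (well bottom): (2,-1,3) with a≤c, −a<b≤a
well minimum |f| = |-2| = 2 (negative-definite)

2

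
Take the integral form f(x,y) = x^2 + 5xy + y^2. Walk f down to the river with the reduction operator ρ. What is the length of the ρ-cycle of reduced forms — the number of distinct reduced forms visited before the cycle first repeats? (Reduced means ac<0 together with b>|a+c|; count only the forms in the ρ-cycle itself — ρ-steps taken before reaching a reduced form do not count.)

D = 21, ⌊√D⌋ = 4
descent: ρ → (1,3,-3)  [lands on river]
river: ρ → (-3,3,1)
ρ-cycle length = 2 (tail of 1 descent step not counted)

2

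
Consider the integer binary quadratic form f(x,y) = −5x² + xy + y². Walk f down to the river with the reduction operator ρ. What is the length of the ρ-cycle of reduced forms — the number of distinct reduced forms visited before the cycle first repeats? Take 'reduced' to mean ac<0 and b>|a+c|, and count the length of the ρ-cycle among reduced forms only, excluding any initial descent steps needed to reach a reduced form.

D = 21, ⌊√D⌋ = 4
descent: ρ → (1,3,-3)  [lands on river]
river: ρ → (-3,3,1)
ρ-cycle length = 2 (tail of 1 descent step not counted)

2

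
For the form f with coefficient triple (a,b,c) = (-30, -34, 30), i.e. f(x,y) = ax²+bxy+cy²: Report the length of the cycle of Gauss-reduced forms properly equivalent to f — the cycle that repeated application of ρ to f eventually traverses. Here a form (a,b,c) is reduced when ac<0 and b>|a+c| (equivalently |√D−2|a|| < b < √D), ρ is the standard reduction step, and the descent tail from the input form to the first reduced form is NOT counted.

D = 4756, ⌊√D⌋ = 68
descent: ρ → (30,34,-30)  [lands on river]
river: ρ → (-30,26,34)
river: ρ → (34,42,-22)
river: ρ → (-22,46,30)
river: ρ → (30,14,-38)
river: ρ → (-38,62,6)
river: ρ → (6,58,-58)
river: ρ → (-58,58,6)
river: ρ → (6,62,-38)
river: ρ → (-38,14,30)
river: ρ → (30,46,-22)
river: ρ → (-22,42,34)
river: ρ → (34,26,-30)
river: ρ → (-30,34,30)
river: ρ → (30,26,-34)
river: ρ → (-34,42,22)
river: ρ → (22,46,-30)
river: ρ → (-30,14,38)
river: ρ → (38,62,-6)
river: ρ → (-6,58,58)
river: ρ → (58,58,-6)
river: ρ → (-6,62,38)
river: ρ → (38,14,-30)
river: ρ → (-30,46,22)
river: ρ → (22,42,-34)
river: ρ → (-34,26,30)
ρ-cycle length = 26 (tail of 1 descent step not counted)

26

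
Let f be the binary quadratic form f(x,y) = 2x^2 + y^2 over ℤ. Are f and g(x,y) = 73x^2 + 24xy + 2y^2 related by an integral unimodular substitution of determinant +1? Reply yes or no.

D₁ = -8, D₂ = -8
f: flip: (2,0,1)→(1,0,2)
f: reduced (well bottom): (1,0,2) with a≤c, −a<b≤a
g: flip: (73,24,2)→(2,-24,73)
g: translate: b→0 (≡-24 mod 4), so (2,-24,73)→(2,0,1)
g: flip: (2,0,1)→(1,0,2)
g: reduced (well bottom): (1,0,2) with a≤c, −a<b≤a
reduced forms (1, 0, 2) vs (1, 0, 2) ⇒ equivalent

yes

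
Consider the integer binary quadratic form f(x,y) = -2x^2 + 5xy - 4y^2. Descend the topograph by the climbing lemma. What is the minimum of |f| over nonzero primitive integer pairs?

translate: b→-1 (≡-5 mod 4), so (2,-5,4)→(2,-1,1)
flip: (2,-1,1)→(1,1,2)
reduced (well bottom): (1,1,2) with a≤c, −a<b≤a
well minimum |f| = |-1| = 1 (negative-definite)

1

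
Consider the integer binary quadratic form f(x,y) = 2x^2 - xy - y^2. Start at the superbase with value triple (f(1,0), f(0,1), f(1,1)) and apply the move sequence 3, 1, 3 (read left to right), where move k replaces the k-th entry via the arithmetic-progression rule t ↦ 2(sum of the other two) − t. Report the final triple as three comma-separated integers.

start (2,-1,0) = (f(1,0),f(0,1),f(1,1))
replace slot 3: 2·(2+(-1)) − 0 = 2 → (2,-1,2)
replace slot 1: 2·((-1)+2) − 2 = 0 → (0,-1,2)
replace slot 3: 2·(0+(-1)) − 2 = -4 → (0,-1,-4)

0,-1,-4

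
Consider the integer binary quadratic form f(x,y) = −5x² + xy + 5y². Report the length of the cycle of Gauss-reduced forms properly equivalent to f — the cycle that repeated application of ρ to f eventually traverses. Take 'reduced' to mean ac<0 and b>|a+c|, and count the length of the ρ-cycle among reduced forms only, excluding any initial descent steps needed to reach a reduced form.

D = 101, ⌊√D⌋ = 10
river: ρ → (5,9,-1)
river: ρ → (-1,9,5)
river: ρ → (5,1,-5)
river: ρ → (-5,9,1)
river: ρ → (1,9,-5)
river: ρ → (-5,1,5)
ρ-cycle length = 6 (tail of 0 descent steps not counted)

6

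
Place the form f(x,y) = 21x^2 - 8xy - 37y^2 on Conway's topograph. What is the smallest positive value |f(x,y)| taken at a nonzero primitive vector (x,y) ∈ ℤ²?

descent: ρ → (-37,8,21)
descent: ρ → (21,34,-24)  [lands on river]
river: ρ → (-24,14,31)
river: ρ → (31,48,-7)
river: ρ → (-7,50,24)
river: ρ → (24,46,-11)
river: ρ → (-11,42,32)
river: ρ → (32,22,-21)
river: ρ → (-21,20,33)
river: ρ → (33,46,-8)
river: ρ → (-8,50,21)
closes: descent 2, river 10
min |a| on river = 7

7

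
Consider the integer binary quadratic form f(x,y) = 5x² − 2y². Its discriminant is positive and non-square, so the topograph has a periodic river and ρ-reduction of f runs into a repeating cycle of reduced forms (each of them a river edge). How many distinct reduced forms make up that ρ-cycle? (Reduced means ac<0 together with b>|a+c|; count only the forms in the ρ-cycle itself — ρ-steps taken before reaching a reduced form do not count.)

D = 40, ⌊√D⌋ = 6
descent: ρ → (-2,4,3)  [lands on river]
river: ρ → (3,2,-3)
river: ρ → (-3,4,2)
river: ρ → (2,4,-3)
river: ρ → (-3,2,3)
river: ρ → (3,4,-2)
ρ-cycle length = 6 (tail of 1 descent step not counted)

6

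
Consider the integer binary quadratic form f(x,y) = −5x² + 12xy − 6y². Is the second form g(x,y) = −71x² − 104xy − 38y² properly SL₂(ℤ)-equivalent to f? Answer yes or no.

D₁ = 24, D₂ = 24
river cycle of f (length 2): (1, 4, -2), (-2, 4, 1)
river cycle of g (length 2): (1, 4, -2), (-2, 4, 1)
cycles coincide ⇒ equivalent

yes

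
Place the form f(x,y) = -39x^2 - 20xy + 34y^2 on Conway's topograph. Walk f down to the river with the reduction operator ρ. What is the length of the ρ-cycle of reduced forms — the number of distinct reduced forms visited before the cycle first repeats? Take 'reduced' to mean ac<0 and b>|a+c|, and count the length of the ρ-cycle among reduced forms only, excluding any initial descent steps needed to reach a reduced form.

D = 5704, ⌊√D⌋ = 75
descent: ρ → (34,20,-39)  [lands on river]
river: ρ → (-39,58,15)
river: ρ → (15,62,-31)
river: ρ → (-31,62,15)
river: ρ → (15,58,-39)
river: ρ → (-39,20,34)
river: ρ → (34,48,-25)
river: ρ → (-25,52,30)
river: ρ → (30,68,-9)
river: ρ → (-9,58,65)
river: ρ → (65,72,-2)
river: ρ → (-2,72,65)
river: ρ → (65,58,-9)
river: ρ → (-9,68,30)
river: ρ → (30,52,-25)
river: ρ → (-25,48,34)
ρ-cycle length = 16 (tail of 1 descent step not counted)

16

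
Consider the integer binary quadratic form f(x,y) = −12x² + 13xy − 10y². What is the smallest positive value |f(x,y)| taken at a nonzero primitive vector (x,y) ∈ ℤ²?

translate: b→11 (≡-13 mod 24), so (12,-13,10)→(12,11,9)
flip: (12,11,9)→(9,-11,12)
translate: b→7 (≡-11 mod 18), so (9,-11,12)→(9,7,10)
reduced (well bottom): (9,7,10) with a≤c, −a<b≤a
well minimum |f| = |-9| = 9 (negative-definite)

9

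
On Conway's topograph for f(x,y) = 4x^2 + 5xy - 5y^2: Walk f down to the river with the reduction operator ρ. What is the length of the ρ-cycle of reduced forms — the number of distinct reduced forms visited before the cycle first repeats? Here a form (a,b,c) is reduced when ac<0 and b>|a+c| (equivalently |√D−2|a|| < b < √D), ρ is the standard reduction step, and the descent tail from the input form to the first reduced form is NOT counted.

D = 105, ⌊√D⌋ = 10
river: ρ → (-5,5,4)
river: ρ → (4,3,-6)
river: ρ → (-6,9,1)
river: ρ → (1,9,-6)
river: ρ → (-6,3,4)
river: ρ → (4,5,-5)
ρ-cycle length = 6 (tail of 0 descent steps not counted)

6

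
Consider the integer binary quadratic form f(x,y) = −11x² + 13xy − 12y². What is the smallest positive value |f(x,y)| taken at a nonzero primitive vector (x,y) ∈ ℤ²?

translate: b→9 (≡-13 mod 22), so (11,-13,12)→(11,9,10)
flip: (11,9,10)→(10,-9,11)
reduced (well bottom): (10,-9,11) with a≤c, −a<b≤a
well minimum |f| = |-10| = 10 (negative-definite)

10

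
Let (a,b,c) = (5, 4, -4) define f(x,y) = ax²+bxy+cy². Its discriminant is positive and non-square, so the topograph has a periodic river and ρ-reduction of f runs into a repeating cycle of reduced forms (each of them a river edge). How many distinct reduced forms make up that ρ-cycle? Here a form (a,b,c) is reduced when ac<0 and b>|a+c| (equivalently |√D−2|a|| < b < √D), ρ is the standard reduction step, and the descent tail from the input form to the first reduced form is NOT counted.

D = 96, ⌊√D⌋ = 9
river: ρ → (-4,4,5)
river: ρ → (5,6,-3)
river: ρ → (-3,6,5)
river: ρ → (5,4,-4)
ρ-cycle length = 4 (tail of 0 descent steps not counted)

4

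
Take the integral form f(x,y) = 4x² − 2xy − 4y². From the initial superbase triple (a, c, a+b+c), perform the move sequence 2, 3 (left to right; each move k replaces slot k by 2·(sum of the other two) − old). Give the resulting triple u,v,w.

start (4,-4,-2) = (f(1,0),f(0,1),f(1,1))
replace slot 2: 2·(4+(-2)) − (-4) = 8 → (4,8,-2)
replace slot 3: 2·(4+8) − (-2) = 26 → (4,8,26)

4,8,26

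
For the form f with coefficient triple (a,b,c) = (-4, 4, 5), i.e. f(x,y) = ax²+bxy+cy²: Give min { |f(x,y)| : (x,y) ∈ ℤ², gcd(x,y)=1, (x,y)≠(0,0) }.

river: ρ → (5,6,-3)
river: ρ → (-3,6,5)
river: ρ → (5,4,-4)
river: ρ → (-4,4,5)
closes: descent 0, river 4
min |a| on river = 3

3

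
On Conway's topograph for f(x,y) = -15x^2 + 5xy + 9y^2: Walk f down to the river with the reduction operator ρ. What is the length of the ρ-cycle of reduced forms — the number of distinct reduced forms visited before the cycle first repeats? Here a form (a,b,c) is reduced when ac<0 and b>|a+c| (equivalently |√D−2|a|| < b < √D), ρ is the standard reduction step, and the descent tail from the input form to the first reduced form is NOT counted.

D = 565, ⌊√D⌋ = 23
descent: ρ → (9,13,-11)  [lands on river]
river: ρ → (-11,9,11)
river: ρ → (11,13,-9)
river: ρ → (-9,23,1)
river: ρ → (1,23,-9)
river: ρ → (-9,13,11)
river: ρ → (11,9,-11)
river: ρ → (-11,13,9)
river: ρ → (9,23,-1)
river: ρ → (-1,23,9)
ρ-cycle length = 10 (tail of 1 descent step not counted)

10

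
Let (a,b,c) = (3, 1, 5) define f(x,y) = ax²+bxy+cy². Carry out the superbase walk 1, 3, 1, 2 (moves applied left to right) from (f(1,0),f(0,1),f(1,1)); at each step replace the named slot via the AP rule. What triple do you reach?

start (3,5,9) = (f(1,0),f(0,1),f(1,1))
replace slot 1: 2·(5+9) − 3 = 25 → (25,5,9)
replace slot 3: 2·(25+5) − 9 = 51 → (25,5,51)
replace slot 1: 2·(5+51) − 25 = 87 → (87,5,51)
replace slot 2: 2·(87+51) − 5 = 271 → (87,271,51)

87,271,51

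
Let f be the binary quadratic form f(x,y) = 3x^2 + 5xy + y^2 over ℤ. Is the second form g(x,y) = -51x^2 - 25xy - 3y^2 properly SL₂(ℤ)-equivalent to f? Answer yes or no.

D₁ = 13, D₂ = 13
river cycle of f (length 2): (1, 3, -1), (-1, 3, 1)
river cycle of g (length 2): (1, 3, -1), (-1, 3, 1)
cycles coincide ⇒ equivalent

yes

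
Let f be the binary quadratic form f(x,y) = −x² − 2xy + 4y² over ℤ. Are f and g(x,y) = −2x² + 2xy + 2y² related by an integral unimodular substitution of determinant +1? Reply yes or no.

D₁ = 20, D₂ = 20
river cycle of f (length 2): (-1, 4, 1), (1, 4, -1)
river cycle of g (length 2): (2, 2, -2), (-2, 2, 2)
cycles differ ⇒ inequivalent

no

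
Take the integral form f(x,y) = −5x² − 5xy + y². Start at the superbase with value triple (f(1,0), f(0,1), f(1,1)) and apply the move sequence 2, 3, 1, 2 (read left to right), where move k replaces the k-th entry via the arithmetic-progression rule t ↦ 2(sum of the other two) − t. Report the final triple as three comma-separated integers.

start (-5,1,-9) = (f(1,0),f(0,1),f(1,1))
replace slot 2: 2·((-5)+(-9)) − 1 = -29 → (-5,-29,-9)
replace slot 3: 2·((-5)+(-29)) − (-9) = -59 → (-5,-29,-59)
replace slot 1: 2·((-29)+(-59)) − (-5) = -171 → (-171,-29,-59)
replace slot 2: 2·((-171)+(-59)) − (-29) = -431 → (-171,-431,-59)

-171,-431,-59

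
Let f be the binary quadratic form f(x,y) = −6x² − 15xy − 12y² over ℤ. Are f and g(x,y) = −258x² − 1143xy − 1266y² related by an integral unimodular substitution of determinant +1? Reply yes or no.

D₁ = -63, D₂ = -63
f is negative-definite; reduce −f:
−f: translate: b→3 (≡15 mod 12), so (6,15,12)→(6,3,3)
−f: flip: (6,3,3)→(3,-3,6)
−f: translate: b→3 (≡-3 mod 6), so (3,-3,6)→(3,3,6)
−f: reduced (well bottom): (3,3,6) with a≤c, −a<b≤a
flip sign back: reduced form of f is (-3,-3,-6)
g is negative-definite; reduce −g:
−g: translate: b→111 (≡1143 mod 516), so (258,1143,1266)→(258,111,12)
−g: flip: (258,111,12)→(12,-111,258)
−g: translate: b→9 (≡-111 mod 24), so (12,-111,258)→(12,9,3)
−g: flip: (12,9,3)→(3,-9,12)
−g: translate: b→3 (≡-9 mod 6), so (3,-9,12)→(3,3,6)
−g: reduced (well bottom): (3,3,6) with a≤c, −a<b≤a
flip sign back: reduced form of g is (-3,-3,-6)
reduced forms (-3, -3, -6) vs (-3, -3, -6) ⇒ equivalent

yes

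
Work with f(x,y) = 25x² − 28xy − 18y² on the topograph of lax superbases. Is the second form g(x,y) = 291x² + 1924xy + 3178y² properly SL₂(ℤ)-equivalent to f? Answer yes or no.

D₁ = 2584, D₂ = 2584
river cycle of f (length 8): (-18, 28, 25), (25, 22, -21), (-21, 20, 26), (26, 32, -15), (-15, 28, 30), (30, 32, -13), (-13, 46, 9), (9, 44, -18)
river cycle of g (length 8): (25, 22, -21), (-21, 20, 26), (26, 32, -15), (-15, 28, 30), (30, 32, -13), (-13, 46, 9), (9, 44, -18), (-18, 28, 25)
cycles coincide ⇒ equivalent

yes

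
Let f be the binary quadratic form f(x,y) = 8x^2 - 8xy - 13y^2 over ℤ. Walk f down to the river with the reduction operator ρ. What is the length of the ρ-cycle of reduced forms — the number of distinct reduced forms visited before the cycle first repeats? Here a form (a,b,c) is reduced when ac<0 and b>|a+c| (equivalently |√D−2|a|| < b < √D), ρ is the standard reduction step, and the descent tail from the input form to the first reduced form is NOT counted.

D = 480, ⌊√D⌋ = 21
descent: ρ → (-13,8,8)  [lands on river]
river: ρ → (8,8,-13)
river: ρ → (-13,18,3)
river: ρ → (3,18,-13)
ρ-cycle length = 4 (tail of 1 descent step not counted)

4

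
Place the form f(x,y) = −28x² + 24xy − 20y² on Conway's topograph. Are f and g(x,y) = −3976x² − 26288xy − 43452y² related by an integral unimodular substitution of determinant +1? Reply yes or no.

D₁ = -1664, D₂ = -1664
f is negative-definite; reduce −f:
−f: flip: (28,-24,20)→(20,24,28)
−f: translate: b→-16 (≡24 mod 40), so (20,24,28)→(20,-16,24)
−f: reduced (well bottom): (20,-16,24) with a≤c, −a<b≤a
flip sign back: reduced form of f is (-20,16,-24)
g is negative-definite; reduce −g:
−g: translate: b→2432 (≡26288 mod 7952), so (3976,26288,43452)→(3976,2432,372)
−g: flip: (3976,2432,372)→(372,-2432,3976)
−g: translate: b→-200 (≡-2432 mod 744), so (372,-2432,3976)→(372,-200,28)
−g: flip: (372,-200,28)→(28,200,372)
−g: translate: b→-24 (≡200 mod 56), so (28,200,372)→(28,-24,20)
−g: flip: (28,-24,20)→(20,24,28)
−g: translate: b→-16 (≡24 mod 40), so (20,24,28)→(20,-16,24)
−g: reduced (well bottom): (20,-16,24) with a≤c, −a<b≤a
flip sign back: reduced form of g is (-20,16,-24)
reduced forms (-20, 16, -24) vs (-20, 16, -24) ⇒ equivalent

yes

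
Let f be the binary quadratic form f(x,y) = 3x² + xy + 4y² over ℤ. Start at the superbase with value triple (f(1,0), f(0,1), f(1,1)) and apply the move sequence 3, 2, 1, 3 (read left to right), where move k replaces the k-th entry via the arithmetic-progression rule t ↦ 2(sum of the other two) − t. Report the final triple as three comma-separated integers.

start (3,4,8) = (f(1,0),f(0,1),f(1,1))
replace slot 3: 2·(3+4) − 8 = 6 → (3,4,6)
replace slot 2: 2·(3+6) − 4 = 14 → (3,14,6)
replace slot 1: 2·(14+6) − 3 = 37 → (37,14,6)
replace slot 3: 2·(37+14) − 6 = 96 → (37,14,96)

37,14,96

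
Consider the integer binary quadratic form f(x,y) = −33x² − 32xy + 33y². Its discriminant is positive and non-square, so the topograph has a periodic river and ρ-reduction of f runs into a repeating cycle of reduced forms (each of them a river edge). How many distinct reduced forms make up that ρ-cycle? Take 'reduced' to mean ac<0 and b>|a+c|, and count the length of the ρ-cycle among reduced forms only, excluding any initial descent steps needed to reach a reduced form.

D = 5380, ⌊√D⌋ = 73
descent: ρ → (33,32,-33)  [lands on river]
river: ρ → (-33,34,32)
river: ρ → (32,30,-35)
river: ρ → (-35,40,27)
river: ρ → (27,68,-7)
river: ρ → (-7,72,7)
river: ρ → (7,68,-27)
river: ρ → (-27,40,35)
river: ρ → (35,30,-32)
river: ρ → (-32,34,33)
ρ-cycle length = 10 (tail of 1 descent step not counted)

10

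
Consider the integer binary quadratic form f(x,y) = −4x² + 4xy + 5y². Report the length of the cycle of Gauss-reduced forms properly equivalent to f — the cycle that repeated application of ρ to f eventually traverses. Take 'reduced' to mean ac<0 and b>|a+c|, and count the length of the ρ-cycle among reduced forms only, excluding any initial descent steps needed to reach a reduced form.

D = 96, ⌊√D⌋ = 9
river: ρ → (5,6,-3)
river: ρ → (-3,6,5)
river: ρ → (5,4,-4)
river: ρ → (-4,4,5)
ρ-cycle length = 4 (tail of 0 descent steps not counted)

4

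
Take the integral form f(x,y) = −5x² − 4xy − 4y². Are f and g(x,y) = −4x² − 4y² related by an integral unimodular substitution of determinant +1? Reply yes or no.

D₁ = -64, D₂ = -64
f is negative-definite; reduce −f:
−f: flip: (5,4,4)→(4,-4,5)
−f: translate: b→4 (≡-4 mod 8), so (4,-4,5)→(4,4,5)
−f: reduced (well bottom): (4,4,5) with a≤c, −a<b≤a
flip sign back: reduced form of f is (-4,-4,-5)
g is negative-definite; reduce −g:
−g: reduced (well bottom): (4,0,4) with a≤c, −a<b≤a
flip sign back: reduced form of g is (-4,0,-4)
reduced forms (-4, -4, -5) vs (-4, 0, -4) ⇒ inequivalent

no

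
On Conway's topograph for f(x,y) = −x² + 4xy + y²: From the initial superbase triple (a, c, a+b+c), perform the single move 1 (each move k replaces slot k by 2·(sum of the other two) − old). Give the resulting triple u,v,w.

start (-1,1,4) = (f(1,0),f(0,1),f(1,1))
replace slot 1: 2·(1+4) − (-1) = 11 → (11,1,4)

11,1,4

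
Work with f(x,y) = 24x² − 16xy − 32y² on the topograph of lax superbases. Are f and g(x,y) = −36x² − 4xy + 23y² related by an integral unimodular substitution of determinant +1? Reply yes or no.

D₁ = 3328, D₂ = 3328
river cycle of f (length 10): (-32, 16, 24), (24, 32, -24), (-24, 16, 32), (32, 48, -8), (-8, 48, 32), (32, 16, -24), (-24, 32, 24), (24, 16, -32), (-32, 48, 8), (8, 48, -32)
river cycle of g (length 12): (23, 50, -9), (-9, 40, 48), (48, 56, -1), (-1, 56, 48), (48, 40, -9), (-9, 50, 23), (23, 42, -17), (-17, 26, 39), (39, 52, -4), (-4, 52, 39), … (2 more)
cycles differ ⇒ inequivalent

no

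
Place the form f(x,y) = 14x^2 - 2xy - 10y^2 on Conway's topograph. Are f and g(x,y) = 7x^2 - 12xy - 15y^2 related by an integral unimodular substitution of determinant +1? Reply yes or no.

D₁ = 564, D₂ = 564
river cycle of f (length 4): (-10, 22, 2), (2, 22, -10), (-10, 18, 6), (6, 18, -10)
river cycle of g (length 6): (-15, 12, 7), (7, 16, -11), (-11, 6, 12), (12, 18, -5), (-5, 22, 4), (4, 18, -15)
cycles differ ⇒ inequivalent

no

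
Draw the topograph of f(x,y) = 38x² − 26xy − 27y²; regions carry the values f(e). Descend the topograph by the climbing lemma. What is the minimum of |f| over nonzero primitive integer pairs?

descent: ρ → (-27,26,38)  [lands on river]
river: ρ → (38,50,-15)
river: ρ → (-15,40,53)
river: ρ → (53,66,-2)
river: ρ → (-2,66,53)
river: ρ → (53,40,-15)
river: ρ → (-15,50,38)
river: ρ → (38,26,-27)
river: ρ → (-27,28,37)
river: ρ → (37,46,-18)
river: ρ → (-18,62,13)
river: ρ → (13,68,-3)
river: ρ → (-3,64,57)
river: ρ → (57,50,-10)
river: ρ → (-10,50,57)
river: ρ → (57,64,-3)
river: ρ → (-3,68,13)
river: ρ → (13,62,-18)
river: ρ → (-18,46,37)
river: ρ → (37,28,-27)
closes: descent 1, river 20
min |a| on river = 2

2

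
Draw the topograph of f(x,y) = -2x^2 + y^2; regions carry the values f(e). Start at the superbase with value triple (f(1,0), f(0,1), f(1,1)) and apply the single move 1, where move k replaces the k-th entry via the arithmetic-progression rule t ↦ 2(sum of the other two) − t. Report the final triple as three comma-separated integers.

start (-2,1,-1) = (f(1,0),f(0,1),f(1,1))
replace slot 1: 2·(1+(-1)) − (-2) = 2 → (2,1,-1)

2,1,-1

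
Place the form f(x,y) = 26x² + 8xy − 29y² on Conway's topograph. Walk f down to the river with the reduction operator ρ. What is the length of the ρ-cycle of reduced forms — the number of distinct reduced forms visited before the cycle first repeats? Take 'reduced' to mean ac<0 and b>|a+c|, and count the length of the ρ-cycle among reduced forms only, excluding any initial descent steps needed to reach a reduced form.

D = 3080, ⌊√D⌋ = 55
river: ρ → (-29,50,5)
river: ρ → (5,50,-29)
river: ρ → (-29,8,26)
river: ρ → (26,44,-11)
river: ρ → (-11,44,26)
river: ρ → (26,8,-29)
ρ-cycle length = 6 (tail of 0 descent steps not counted)

6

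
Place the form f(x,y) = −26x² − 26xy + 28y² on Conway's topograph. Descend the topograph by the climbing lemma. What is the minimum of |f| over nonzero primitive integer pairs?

descent: ρ → (28,26,-26)  [lands on river]
river: ρ → (-26,26,28)
river: ρ → (28,30,-24)
river: ρ → (-24,18,34)
river: ρ → (34,50,-8)
river: ρ → (-8,46,46)
river: ρ → (46,46,-8)
river: ρ → (-8,50,34)
river: ρ → (34,18,-24)
river: ρ → (-24,30,28)
closes: descent 1, river 10
min |a| on river = 8

8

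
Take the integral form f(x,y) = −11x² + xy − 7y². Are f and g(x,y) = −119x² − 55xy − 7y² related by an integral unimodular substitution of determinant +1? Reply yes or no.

D₁ = -307, D₂ = -307
f is negative-definite; reduce −f:
−f: flip: (11,-1,7)→(7,1,11)
−f: reduced (well bottom): (7,1,11) with a≤c, −a<b≤a
flip sign back: reduced form of f is (-7,-1,-11)
g is negative-definite; reduce −g:
−g: flip: (119,55,7)→(7,-55,119)
−g: translate: b→1 (≡-55 mod 14), so (7,-55,119)→(7,1,11)
−g: reduced (well bottom): (7,1,11) with a≤c, −a<b≤a
flip sign back: reduced form of g is (-7,-1,-11)
reduced forms (-7, -1, -11) vs (-7, -1, -11) ⇒ equivalent

yes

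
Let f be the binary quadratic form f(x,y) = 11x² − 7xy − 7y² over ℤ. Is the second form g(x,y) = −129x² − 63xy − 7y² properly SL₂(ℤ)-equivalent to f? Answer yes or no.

D₁ = 357, D₂ = 357
river cycle of f (length 4): (-7, 7, 11), (11, 15, -3), (-3, 15, 11), (11, 7, -7)
river cycle of g (length 4): (-7, 7, 11), (11, 15, -3), (-3, 15, 11), (11, 7, -7)
cycles coincide ⇒ equivalent

yes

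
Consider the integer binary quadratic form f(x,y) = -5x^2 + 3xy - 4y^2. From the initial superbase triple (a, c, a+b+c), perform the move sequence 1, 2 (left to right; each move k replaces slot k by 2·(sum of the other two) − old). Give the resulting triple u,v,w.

start (-5,-4,-6) = (f(1,0),f(0,1),f(1,1))
replace slot 1: 2·((-4)+(-6)) − (-5) = -15 → (-15,-4,-6)
replace slot 2: 2·((-15)+(-6)) − (-4) = -38 → (-15,-38,-6)

-15,-38,-6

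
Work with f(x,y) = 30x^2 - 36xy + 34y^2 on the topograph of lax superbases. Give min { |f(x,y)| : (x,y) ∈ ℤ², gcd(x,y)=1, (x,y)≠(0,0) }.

translate: b→24 (≡-36 mod 60), so (30,-36,34)→(30,24,28)
flip: (30,24,28)→(28,-24,30)
reduced (well bottom): (28,-24,30) with a≤c, −a<b≤a
well minimum = a = 28

28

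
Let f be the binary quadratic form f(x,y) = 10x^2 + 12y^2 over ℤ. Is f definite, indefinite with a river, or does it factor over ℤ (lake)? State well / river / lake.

D = b²−4ac = 0² − 4·10·12 = -480
D < 0 ⇒ definite ⇒ every region one sign ⇒ single well

well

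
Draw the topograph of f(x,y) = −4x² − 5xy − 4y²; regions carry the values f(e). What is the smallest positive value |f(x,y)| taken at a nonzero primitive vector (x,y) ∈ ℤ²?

translate: b→-3 (≡5 mod 8), so (4,5,4)→(4,-3,3)
flip: (4,-3,3)→(3,3,4)
reduced (well bottom): (3,3,4) with a≤c, −a<b≤a
well minimum |f| = |-3| = 3 (negative-definite)

3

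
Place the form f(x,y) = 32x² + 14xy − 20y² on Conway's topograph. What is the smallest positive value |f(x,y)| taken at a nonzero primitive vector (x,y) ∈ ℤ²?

river: ρ → (-20,26,26)
river: ρ → (26,26,-20)
river: ρ → (-20,14,32)
river: ρ → (32,50,-2)
river: ρ → (-2,50,32)
river: ρ → (32,14,-20)
closes: descent 0, river 6
min |a| on river = 2

2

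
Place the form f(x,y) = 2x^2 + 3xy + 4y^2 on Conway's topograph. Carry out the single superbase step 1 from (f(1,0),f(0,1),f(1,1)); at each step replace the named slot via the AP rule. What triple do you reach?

start (2,4,9) = (f(1,0),f(0,1),f(1,1))
replace slot 1: 2·(4+9) − 2 = 24 → (24,4,9)

24,4,9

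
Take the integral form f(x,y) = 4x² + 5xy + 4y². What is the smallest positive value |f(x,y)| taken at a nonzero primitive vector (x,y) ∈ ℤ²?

translate: b→-3 (≡5 mod 8), so (4,5,4)→(4,-3,3)
flip: (4,-3,3)→(3,3,4)
reduced (well bottom): (3,3,4) with a≤c, −a<b≤a
well minimum = a = 3

3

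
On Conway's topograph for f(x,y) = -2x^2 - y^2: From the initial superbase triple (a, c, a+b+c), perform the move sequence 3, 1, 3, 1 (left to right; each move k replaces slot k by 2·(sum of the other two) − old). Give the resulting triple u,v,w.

start (-2,-1,-3) = (f(1,0),f(0,1),f(1,1))
replace slot 3: 2·((-2)+(-1)) − (-3) = -3 → (-2,-1,-3)
replace slot 1: 2·((-1)+(-3)) − (-2) = -6 → (-6,-1,-3)
replace slot 3: 2·((-6)+(-1)) − (-3) = -11 → (-6,-1,-11)
replace slot 1: 2·((-1)+(-11)) − (-6) = -18 → (-18,-1,-11)

-18,-1,-11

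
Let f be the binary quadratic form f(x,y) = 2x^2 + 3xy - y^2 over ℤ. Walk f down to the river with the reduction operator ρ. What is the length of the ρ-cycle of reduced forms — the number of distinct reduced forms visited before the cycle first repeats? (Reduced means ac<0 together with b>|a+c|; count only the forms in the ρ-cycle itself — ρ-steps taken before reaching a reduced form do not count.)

D = 17, ⌊√D⌋ = 4
river: ρ → (-1,3,2)
river: ρ → (2,1,-2)
river: ρ → (-2,3,1)
river: ρ → (1,3,-2)
river: ρ → (-2,1,2)
river: ρ → (2,3,-1)
ρ-cycle length = 6 (tail of 0 descent steps not counted)

6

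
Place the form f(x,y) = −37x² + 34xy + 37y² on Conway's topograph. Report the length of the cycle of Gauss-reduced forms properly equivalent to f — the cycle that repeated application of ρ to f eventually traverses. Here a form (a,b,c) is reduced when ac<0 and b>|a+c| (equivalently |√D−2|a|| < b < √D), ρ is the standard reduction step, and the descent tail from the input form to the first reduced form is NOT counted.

D = 6632, ⌊√D⌋ = 81
river: ρ → (37,40,-34)
river: ρ → (-34,28,43)
river: ρ → (43,58,-19)
river: ρ → (-19,56,46)
river: ρ → (46,36,-29)
river: ρ → (-29,80,2)
river: ρ → (2,80,-29)
river: ρ → (-29,36,46)
river: ρ → (46,56,-19)
river: ρ → (-19,58,43)
river: ρ → (43,28,-34)
river: ρ → (-34,40,37)
river: ρ → (37,34,-37)
river: ρ → (-37,40,34)
river: ρ → (34,28,-43)
river: ρ → (-43,58,19)
river: ρ → (19,56,-46)
river: ρ → (-46,36,29)
river: ρ → (29,80,-2)
river: ρ → (-2,80,29)
river: ρ → (29,36,-46)
river: ρ → (-46,56,19)
river: ρ → (19,58,-43)
river: ρ → (-43,28,34)
river: ρ → (34,40,-37)
river: ρ → (-37,34,37)
ρ-cycle length = 26 (tail of 0 descent steps not counted)

26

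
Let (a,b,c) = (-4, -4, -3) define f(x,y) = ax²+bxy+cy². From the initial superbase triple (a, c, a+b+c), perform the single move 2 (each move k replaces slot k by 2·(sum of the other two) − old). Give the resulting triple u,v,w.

start (-4,-3,-11) = (f(1,0),f(0,1),f(1,1))
replace slot 2: 2·((-4)+(-11)) − (-3) = -27 → (-4,-27,-11)

-4,-27,-11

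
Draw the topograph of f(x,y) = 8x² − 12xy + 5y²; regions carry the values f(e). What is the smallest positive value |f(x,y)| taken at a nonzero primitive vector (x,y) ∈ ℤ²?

translate: b→4 (≡-12 mod 16), so (8,-12,5)→(8,4,1)
flip: (8,4,1)→(1,-4,8)
translate: b→0 (≡-4 mod 2), so (1,-4,8)→(1,0,4)
reduced (well bottom): (1,0,4) with a≤c, −a<b≤a
well minimum = a = 1

1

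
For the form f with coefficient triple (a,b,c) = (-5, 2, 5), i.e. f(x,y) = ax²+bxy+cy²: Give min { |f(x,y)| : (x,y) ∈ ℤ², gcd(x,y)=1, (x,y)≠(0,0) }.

river: ρ → (5,8,-2)
river: ρ → (-2,8,5)
river: ρ → (5,2,-5)
river: ρ → (-5,8,2)
river: ρ → (2,8,-5)
river: ρ → (-5,2,5)
closes: descent 0, river 6
min |a| on river = 2

2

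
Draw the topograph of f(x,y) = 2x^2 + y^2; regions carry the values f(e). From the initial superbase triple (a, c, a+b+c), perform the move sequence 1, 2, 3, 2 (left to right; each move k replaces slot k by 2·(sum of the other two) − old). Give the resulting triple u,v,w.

start (2,1,3) = (f(1,0),f(0,1),f(1,1))
replace slot 1: 2·(1+3) − 2 = 6 → (6,1,3)
replace slot 2: 2·(6+3) − 1 = 17 → (6,17,3)
replace slot 3: 2·(6+17) − 3 = 43 → (6,17,43)
replace slot 2: 2·(6+43) − 17 = 81 → (6,81,43)

6,81,43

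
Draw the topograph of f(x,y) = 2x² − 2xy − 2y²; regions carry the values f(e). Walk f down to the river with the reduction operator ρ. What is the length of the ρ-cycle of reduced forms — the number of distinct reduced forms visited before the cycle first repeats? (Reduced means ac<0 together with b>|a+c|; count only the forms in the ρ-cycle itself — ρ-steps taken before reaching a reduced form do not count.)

D = 20, ⌊√D⌋ = 4
descent: ρ → (-2,2,2)  [lands on river]
river: ρ → (2,2,-2)
ρ-cycle length = 2 (tail of 1 descent step not counted)

2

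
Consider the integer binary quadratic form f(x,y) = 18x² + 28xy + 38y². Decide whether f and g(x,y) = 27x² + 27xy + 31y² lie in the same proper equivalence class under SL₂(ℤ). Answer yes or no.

D₁ = -1952, D₂ = -2619
discriminants differ ⇒ not SL₂(ℤ)-equivalent

no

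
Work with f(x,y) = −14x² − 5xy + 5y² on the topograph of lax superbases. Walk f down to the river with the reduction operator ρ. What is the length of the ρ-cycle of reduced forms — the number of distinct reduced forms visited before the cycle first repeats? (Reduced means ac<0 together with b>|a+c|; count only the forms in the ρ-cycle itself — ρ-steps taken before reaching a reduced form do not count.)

D = 305, ⌊√D⌋ = 17
descent: ρ → (5,15,-4)  [lands on river]
river: ρ → (-4,17,1)
river: ρ → (1,17,-4)
river: ρ → (-4,15,5)
ρ-cycle length = 4 (tail of 1 descent step not counted)

4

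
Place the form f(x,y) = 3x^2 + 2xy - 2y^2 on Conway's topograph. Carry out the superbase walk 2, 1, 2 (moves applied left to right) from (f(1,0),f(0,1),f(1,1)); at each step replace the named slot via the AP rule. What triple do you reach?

start (3,-2,3) = (f(1,0),f(0,1),f(1,1))
replace slot 2: 2·(3+3) − (-2) = 14 → (3,14,3)
replace slot 1: 2·(14+3) − 3 = 31 → (31,14,3)
replace slot 2: 2·(31+3) − 14 = 54 → (31,54,3)

31,54,3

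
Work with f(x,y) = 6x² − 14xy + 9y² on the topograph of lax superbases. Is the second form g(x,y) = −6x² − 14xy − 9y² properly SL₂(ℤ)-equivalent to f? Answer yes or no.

D₁ = -20, D₂ = -20
f: translate: b→-2 (≡-14 mod 12), so (6,-14,9)→(6,-2,1)
f: flip: (6,-2,1)→(1,2,6)
f: translate: b→0 (≡2 mod 2), so (1,2,6)→(1,0,5)
f: reduced (well bottom): (1,0,5) with a≤c, −a<b≤a
g is negative-definite; reduce −g:
−g: translate: b→2 (≡14 mod 12), so (6,14,9)→(6,2,1)
−g: flip: (6,2,1)→(1,-2,6)
−g: translate: b→0 (≡-2 mod 2), so (1,-2,6)→(1,0,5)
−g: reduced (well bottom): (1,0,5) with a≤c, −a<b≤a
flip sign back: reduced form of g is (-1,0,-5)
reduced forms (1, 0, 5) vs (-1, 0, -5) ⇒ inequivalent

no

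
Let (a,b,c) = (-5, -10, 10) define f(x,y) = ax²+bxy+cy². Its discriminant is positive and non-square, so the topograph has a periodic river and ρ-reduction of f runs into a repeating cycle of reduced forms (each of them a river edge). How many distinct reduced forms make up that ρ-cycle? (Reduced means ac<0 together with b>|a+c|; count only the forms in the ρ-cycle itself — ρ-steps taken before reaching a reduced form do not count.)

D = 300, ⌊√D⌋ = 17
descent: ρ → (10,10,-5)  [lands on river]
river: ρ → (-5,10,10)
ρ-cycle length = 2 (tail of 1 descent step not counted)

2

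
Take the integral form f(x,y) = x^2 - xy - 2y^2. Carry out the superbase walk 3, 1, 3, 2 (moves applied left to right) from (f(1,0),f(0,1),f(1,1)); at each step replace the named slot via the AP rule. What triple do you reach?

start (1,-2,-2) = (f(1,0),f(0,1),f(1,1))
replace slot 3: 2·(1+(-2)) − (-2) = 0 → (1,-2,0)
replace slot 1: 2·((-2)+0) − 1 = -5 → (-5,-2,0)
replace slot 3: 2·((-5)+(-2)) − 0 = -14 → (-5,-2,-14)
replace slot 2: 2·((-5)+(-14)) − (-2) = -36 → (-5,-36,-14)

-5,-36,-14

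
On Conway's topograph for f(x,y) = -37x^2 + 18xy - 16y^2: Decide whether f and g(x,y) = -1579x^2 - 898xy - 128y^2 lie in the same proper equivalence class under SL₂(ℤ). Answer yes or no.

D₁ = -2044, D₂ = -2044
f is negative-definite; reduce −f:
−f: flip: (37,-18,16)→(16,18,37)
−f: translate: b→-14 (≡18 mod 32), so (16,18,37)→(16,-14,35)
−f: reduced (well bottom): (16,-14,35) with a≤c, −a<b≤a
flip sign back: reduced form of f is (-16,14,-35)
g is negative-definite; reduce −g:
−g: flip: (1579,898,128)→(128,-898,1579)
−g: translate: b→126 (≡-898 mod 256), so (128,-898,1579)→(128,126,35)
−g: flip: (128,126,35)→(35,-126,128)
−g: translate: b→14 (≡-126 mod 70), so (35,-126,128)→(35,14,16)
−g: flip: (35,14,16)→(16,-14,35)
−g: reduced (well bottom): (16,-14,35) with a≤c, −a<b≤a
flip sign back: reduced form of g is (-16,14,-35)
reduced forms (-16, 14, -35) vs (-16, 14, -35) ⇒ equivalent

yes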